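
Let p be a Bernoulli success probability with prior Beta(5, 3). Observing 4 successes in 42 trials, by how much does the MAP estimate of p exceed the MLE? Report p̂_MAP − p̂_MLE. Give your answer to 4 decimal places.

Posterior is Beta(9, 41); MAP = (9−1)/(50−2) = 8/48 ≈ 0.16667.
MLE ignores the prior: p̂_MLE = k/n = 4/42 ≈ 0.09524.
Difference = 8/48 − 4/42 = 1/14 ≈ 0.0714.

MAP − MLE = 0.0714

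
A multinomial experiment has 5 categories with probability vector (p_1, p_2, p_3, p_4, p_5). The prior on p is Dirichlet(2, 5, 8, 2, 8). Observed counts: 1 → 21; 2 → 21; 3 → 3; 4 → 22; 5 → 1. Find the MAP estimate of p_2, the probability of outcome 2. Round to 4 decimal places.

The posterior is Dirichlet(αᵢ + nᵢ) = Dirichlet(23, 26, 11, 24, 9).
For a Dirichlet(a₁,…,a_K) with all aᵢ > 1, the mode has j-th component (aⱼ − 1)/(Σaᵢ − K).
Here Σaᵢ = 93 and K = 5, so p_2 = (26 − 1)/(93 − 5) = 25/88 ≈ 0.2841.

MAP estimate: 0.2841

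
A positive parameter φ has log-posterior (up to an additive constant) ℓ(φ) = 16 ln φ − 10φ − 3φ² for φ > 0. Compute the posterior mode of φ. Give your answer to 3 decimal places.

ℓ'(φ) = 16/φ − 10 − 6φ. Setting this to zero and multiplying by φ: 6φ² + 10φ − 16 = 0.
φ = (−10 + √(10² + 4·6·16)) / (2·6) = (−10 + √484) / 12 = (−10 + 22)/12 = 1.
ℓ''(φ) = −16/φ² − 6 < 0, confirming a maximum.

φ̂_MAP = 1.000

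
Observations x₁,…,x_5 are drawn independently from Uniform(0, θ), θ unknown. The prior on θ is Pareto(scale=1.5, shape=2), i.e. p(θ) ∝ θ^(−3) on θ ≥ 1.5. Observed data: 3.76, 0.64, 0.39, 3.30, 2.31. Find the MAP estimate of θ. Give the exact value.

The Uniform(0, θ) likelihood is θ^(−n) for θ ≥ max(xᵢ), zero otherwise. Here max(xᵢ) = 3.76.
Posterior ∝ θ^(−3) · θ^(−5) = θ^(−8) on θ ≥ max(1.5, 3.76) = 3.76.
This density is strictly decreasing in θ, so the posterior mode lies at the lower boundary of the support.

θ̂_MAP = 3.76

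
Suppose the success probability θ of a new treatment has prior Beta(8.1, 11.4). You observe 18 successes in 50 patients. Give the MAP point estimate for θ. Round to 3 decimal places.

Prior: Beta(8.1, 11.4).
Data: 18 successes in 50 trials. The binomial likelihood contributes θ^18(1−θ)^32, so the posterior is Beta(8.1+18, 11.4+32) = Beta(26.1, 43.4).
For Beta(a, b) with a, b > 1 the mode is (a−1)/(a+b−2) = 25.1/67.5 ≈ 0.372.

θ̂_MAP = 0.372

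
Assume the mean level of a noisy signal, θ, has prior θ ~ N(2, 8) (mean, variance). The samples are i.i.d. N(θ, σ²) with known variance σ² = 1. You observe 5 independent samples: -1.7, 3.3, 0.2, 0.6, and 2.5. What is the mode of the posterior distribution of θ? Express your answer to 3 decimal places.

θ̂_MAP = 1.005

n = 5; x̄ = ((-1.7) + 3.3 + 0.2 + 0.6 + 2.5)/5 = 4.9/5 = 0.98.
For a Normal prior and Normal likelihood with known variance, the posterior is Normal; its mode equals its mean, the precision-weighted average.
Prior precision 1/σ₀² = 1/8 = 0.125; data precision n/σ² = 5/1 = 5.
θ̂ = (0.125·2 + 5·0.98) / (0.125 + 5) = 5.15/5.125 = 206/205 ≈ 1.005.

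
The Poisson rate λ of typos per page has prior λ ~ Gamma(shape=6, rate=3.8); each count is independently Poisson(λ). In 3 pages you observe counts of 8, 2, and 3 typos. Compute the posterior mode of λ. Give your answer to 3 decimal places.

Σxᵢ = 8+2+3 = 13, with n = 3.
Posterior ∝ λ^5e^(−3.8λ) · λ^13e^(−3λ) = λ^18e^(−6.8λ), i.e. Gamma(shape=19, rate=6.8).
The mode of a Gamma(a, b) with a ≥ 1 (shape–rate) is (a−1)/b = 18/6.8 ≈ 2.647.

λ̂_MAP = 2.647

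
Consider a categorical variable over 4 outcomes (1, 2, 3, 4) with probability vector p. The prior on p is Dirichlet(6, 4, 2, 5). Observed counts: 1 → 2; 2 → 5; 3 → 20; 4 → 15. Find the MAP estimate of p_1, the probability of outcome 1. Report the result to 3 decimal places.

The posterior is Dirichlet(αᵢ + nᵢ) = Dirichlet(8, 9, 22, 20).
For a Dirichlet(a₁,…,a_K) with all aᵢ > 1, the mode has j-th component (aⱼ − 1)/(Σaᵢ − K).
Here Σaᵢ = 59 and K = 4, so p_1 = (8 − 1)/(59 − 4) = 7/55 ≈ 0.127.

MAP estimate: 0.127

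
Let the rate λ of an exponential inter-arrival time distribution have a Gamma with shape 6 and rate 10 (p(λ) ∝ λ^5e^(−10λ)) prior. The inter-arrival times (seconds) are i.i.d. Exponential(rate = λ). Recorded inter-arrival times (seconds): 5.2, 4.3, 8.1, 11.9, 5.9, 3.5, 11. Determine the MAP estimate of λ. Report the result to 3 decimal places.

λ̂_MAP = 0.200

The Exponential(rate=λ) likelihood is ∝ λ^n e^(−λΣtᵢ). Here n = 7 and Σtᵢ = 5.2 + 4.3 + 8.1 + 11.9 + 5.9 + 3.5 + 11 = 49.9.
Posterior ∝ λ^5e^(−10λ) · λ^7e^(−49.9λ) = λ^12e^(−59.9λ), i.e. Gamma(13, 59.9).
Mode = (a−1)/b = 12/59.9 ≈ 0.200.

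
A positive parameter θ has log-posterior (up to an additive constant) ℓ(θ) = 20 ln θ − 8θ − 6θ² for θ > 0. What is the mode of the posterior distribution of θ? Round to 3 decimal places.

ℓ'(θ) = 20/θ − 8 − 12θ. Setting this to zero and multiplying by θ: 12θ² + 8θ − 20 = 0.
θ = (−8 + √(8² + 4·12·20)) / (2·12) = (−8 + √1024) / 24 = (−8 + 32)/24 = 1.
ℓ''(θ) = −20/θ² − 12 < 0, confirming a maximum.

θ̂_MAP = 1.000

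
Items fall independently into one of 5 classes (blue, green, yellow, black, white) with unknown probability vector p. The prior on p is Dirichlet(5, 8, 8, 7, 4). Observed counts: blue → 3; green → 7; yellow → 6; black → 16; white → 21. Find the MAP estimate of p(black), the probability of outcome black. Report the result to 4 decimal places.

The posterior is Dirichlet(αᵢ + nᵢ) = Dirichlet(8, 15, 14, 23, 25).
For a Dirichlet(a₁,…,a_K) with all aᵢ > 1, the mode has j-th component (aⱼ − 1)/(Σaᵢ − K).
Here Σaᵢ = 85 and K = 5, so p(black) = (23 − 1)/(85 − 5) = 22/80 ≈ 0.2750.

MAP estimate of p(black) = 0.2750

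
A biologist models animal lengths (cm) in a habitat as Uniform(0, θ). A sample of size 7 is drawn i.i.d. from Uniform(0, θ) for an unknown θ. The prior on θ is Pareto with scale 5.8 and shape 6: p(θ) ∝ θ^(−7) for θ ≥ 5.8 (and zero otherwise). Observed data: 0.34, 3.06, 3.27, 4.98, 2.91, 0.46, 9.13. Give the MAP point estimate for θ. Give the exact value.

θ̂_MAP = 9.13

The Uniform(0, θ) likelihood is θ^(−n) for θ ≥ max(xᵢ), zero otherwise. Here max(xᵢ) = 9.13.
Posterior ∝ θ^(−7) · θ^(−7) = θ^(−14) on θ ≥ max(5.8, 9.13) = 9.13.
This density is strictly decreasing in θ, so the posterior mode lies at the lower boundary of the support.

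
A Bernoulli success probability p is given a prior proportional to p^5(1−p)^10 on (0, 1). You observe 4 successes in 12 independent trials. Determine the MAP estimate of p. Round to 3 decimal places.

p̂_MAP = 0.333

The prior density ∝ p^5(1−p)^10 is the kernel of Beta(6, 11).
Data: 4 successes in 12 trials. The binomial likelihood contributes p^4(1−p)^8, so the posterior is Beta(6+4, 11+8) = Beta(10, 19).
For Beta(a, b) with a, b > 1 the mode is (a−1)/(a+b−2) = 9/27 ≈ 0.333.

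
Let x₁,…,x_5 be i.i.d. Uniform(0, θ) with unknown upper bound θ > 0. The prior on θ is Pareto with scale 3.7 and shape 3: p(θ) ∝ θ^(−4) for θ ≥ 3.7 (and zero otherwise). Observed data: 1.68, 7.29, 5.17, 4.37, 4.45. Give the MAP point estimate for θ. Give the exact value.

The Uniform(0, θ) likelihood is θ^(−n) for θ ≥ max(xᵢ), zero otherwise. Here max(xᵢ) = 7.29.
Posterior ∝ θ^(−4) · θ^(−5) = θ^(−9) on θ ≥ max(3.7, 7.29) = 7.29.
This density is strictly decreasing in θ, so the posterior mode lies at the lower boundary of the support.

θ̂_MAP = 7.29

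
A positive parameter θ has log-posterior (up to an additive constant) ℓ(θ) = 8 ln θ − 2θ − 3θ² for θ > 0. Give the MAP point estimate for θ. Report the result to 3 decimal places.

θ̂_MAP = 1.000

ℓ'(θ) = 8/θ − 2 − 6θ. Setting this to zero and multiplying by θ: 6θ² + 2θ − 8 = 0.
θ = (−2 + √(2² + 4·6·8)) / (2·6) = (−2 + √196) / 12 = (−2 + 14)/12 = 1.
ℓ''(θ) = −8/θ² − 6 < 0, confirming a maximum.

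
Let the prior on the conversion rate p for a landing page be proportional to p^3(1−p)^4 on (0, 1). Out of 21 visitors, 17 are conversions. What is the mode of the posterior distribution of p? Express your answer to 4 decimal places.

p̂_MAP = 0.7143

The prior density ∝ p^3(1−p)^4 is the kernel of Beta(4, 5).
Data: 17 successes in 21 trials. The binomial likelihood contributes p^17(1−p)^4, so the posterior is Beta(4+17, 5+4) = Beta(21, 9).
For Beta(a, b) with a, b > 1 the mode is (a−1)/(a+b−2) = 20/28 ≈ 0.7143.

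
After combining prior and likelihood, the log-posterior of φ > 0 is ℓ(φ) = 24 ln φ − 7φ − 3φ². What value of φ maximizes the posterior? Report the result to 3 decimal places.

ℓ'(φ) = 24/φ − 7 − 6φ. Setting this to zero and multiplying by φ: 6φ² + 7φ − 24 = 0.
φ = (−7 + √(7² + 4·6·24)) / (2·6) = (−7 + √625) / 12 = (−7 + 25)/12 = 3/2.
ℓ''(φ) = −24/φ² − 6 < 0, confirming a maximum.

φ̂_MAP = 1.500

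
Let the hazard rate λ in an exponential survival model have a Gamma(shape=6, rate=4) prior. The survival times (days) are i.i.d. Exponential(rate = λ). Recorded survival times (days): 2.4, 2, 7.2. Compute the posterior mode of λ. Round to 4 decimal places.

λ̂_MAP = 0.5128

The Exponential(rate=λ) likelihood is ∝ λ^n e^(−λΣtᵢ). Here n = 3 and Σtᵢ = 2.4 + 2 + 7.2 = 11.6.
Posterior ∝ λ^5e^(−4λ) · λ^3e^(−11.6λ) = λ^8e^(−15.6λ), i.e. Gamma(9, 15.6).
Mode = (a−1)/b = 8/15.6 ≈ 0.5128.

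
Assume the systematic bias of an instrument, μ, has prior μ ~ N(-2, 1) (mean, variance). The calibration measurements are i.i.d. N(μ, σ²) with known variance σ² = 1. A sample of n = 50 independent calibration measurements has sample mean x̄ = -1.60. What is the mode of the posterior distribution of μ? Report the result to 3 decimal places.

n = 50, x̄ = -1.60.
For a Normal prior and Normal likelihood with known variance, the posterior is Normal; its mode equals its mean, the precision-weighted average.
Prior precision 1/σ₀² = 1/1 = 1; data precision n/σ² = 50/1 = 50.
μ̂ = (1·(-2) + 50·(-1.6)) / (1 + 50) = (-82)/51 = -82/51 ≈ -1.608.

μ̂_MAP = -1.608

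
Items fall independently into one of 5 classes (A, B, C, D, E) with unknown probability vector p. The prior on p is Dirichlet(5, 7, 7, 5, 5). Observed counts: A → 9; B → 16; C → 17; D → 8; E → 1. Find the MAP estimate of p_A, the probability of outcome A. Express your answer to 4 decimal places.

MAP estimate of p_A = 0.1733

The posterior is Dirichlet(αᵢ + nᵢ) = Dirichlet(14, 23, 24, 13, 6).
For a Dirichlet(a₁,…,a_K) with all aᵢ > 1, the mode has j-th component (aⱼ − 1)/(Σaᵢ − K).
Here Σaᵢ = 80 and K = 5, so p_A = (14 − 1)/(80 − 5) = 13/75 ≈ 0.1733.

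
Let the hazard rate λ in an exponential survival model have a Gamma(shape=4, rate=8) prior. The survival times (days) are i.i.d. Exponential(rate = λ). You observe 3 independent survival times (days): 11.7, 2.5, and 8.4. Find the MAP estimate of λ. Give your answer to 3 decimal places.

λ̂_MAP = 0.196

The Exponential(rate=λ) likelihood is ∝ λ^n e^(−λΣtᵢ). Here n = 3 and Σtᵢ = 11.7 + 2.5 + 8.4 = 22.6.
Posterior ∝ λ^3e^(−8λ) · λ^3e^(−22.6λ) = λ^6e^(−30.6λ), i.e. Gamma(7, 30.6).
Mode = (a−1)/b = 6/30.6 ≈ 0.196.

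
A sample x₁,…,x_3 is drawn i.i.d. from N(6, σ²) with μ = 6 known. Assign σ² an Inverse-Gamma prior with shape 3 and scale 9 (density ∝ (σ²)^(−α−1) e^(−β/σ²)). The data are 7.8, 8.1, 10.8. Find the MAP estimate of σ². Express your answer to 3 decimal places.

σ̂²_MAP = 4.426

Sum of squared deviations about the known mean: SS = (7.8−6)² + (8.1−6)² + (10.8−6)² = 30.69.
The Normal likelihood contributes (σ²)^(−n/2) exp(−SS/(2σ²)), so the posterior is Inverse-Gamma(α + n/2, β + SS/2) = Inverse-Gamma(4.5, 24.345).
The mode of Inverse-Gamma(a, b) is b/(a+1) = 24.345/5.5 ≈ 4.426.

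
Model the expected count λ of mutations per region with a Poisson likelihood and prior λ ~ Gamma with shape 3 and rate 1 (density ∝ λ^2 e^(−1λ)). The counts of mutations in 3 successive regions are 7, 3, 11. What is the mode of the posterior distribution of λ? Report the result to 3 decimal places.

λ̂_MAP = 5.750

Σxᵢ = 7+3+11 = 21, with n = 3.
Posterior ∝ λ^2e^(−1λ) · λ^21e^(−3λ) = λ^23e^(−4λ), i.e. Gamma(shape=24, rate=4).
The mode of a Gamma(a, b) with a ≥ 1 (shape–rate) is (a−1)/b = 23/4 ≈ 5.750.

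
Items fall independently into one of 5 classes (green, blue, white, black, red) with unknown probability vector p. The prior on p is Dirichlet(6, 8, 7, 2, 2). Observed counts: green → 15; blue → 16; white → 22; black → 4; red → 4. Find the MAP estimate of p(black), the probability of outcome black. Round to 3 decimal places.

MAP estimate of p(black) = 0.062

The posterior is Dirichlet(αᵢ + nᵢ) = Dirichlet(21, 24, 29, 6, 6).
For a Dirichlet(a₁,…,a_K) with all aᵢ > 1, the mode has j-th component (aⱼ − 1)/(Σaᵢ − K).
Here Σaᵢ = 86 and K = 5, so p(black) = (6 − 1)/(86 − 5) = 5/81 ≈ 0.062.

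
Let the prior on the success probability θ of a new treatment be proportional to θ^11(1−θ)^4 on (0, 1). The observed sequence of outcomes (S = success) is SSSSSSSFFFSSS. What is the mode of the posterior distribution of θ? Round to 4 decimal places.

The prior density ∝ θ^11(1−θ)^4 is the kernel of Beta(12, 5).
Data: 10 successes in 13 trials (from the sequence). The binomial likelihood contributes θ^10(1−θ)^3, so the posterior is Beta(12+10, 5+3) = Beta(22, 8).
For Beta(a, b) with a, b > 1 the mode is (a−1)/(a+b−2) = 21/28 ≈ 0.7500.

θ̂_MAP = 0.7500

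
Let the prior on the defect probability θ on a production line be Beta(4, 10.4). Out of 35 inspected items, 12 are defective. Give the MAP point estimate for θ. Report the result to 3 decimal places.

θ̂_MAP = 0.316

Prior: Beta(4, 10.4).
Data: 12 successes in 35 trials. The binomial likelihood contributes θ^12(1−θ)^23, so the posterior is Beta(4+12, 10.4+23) = Beta(16, 33.4).
For Beta(a, b) with a, b > 1 the mode is (a−1)/(a+b−2) = 15/47.4 ≈ 0.316.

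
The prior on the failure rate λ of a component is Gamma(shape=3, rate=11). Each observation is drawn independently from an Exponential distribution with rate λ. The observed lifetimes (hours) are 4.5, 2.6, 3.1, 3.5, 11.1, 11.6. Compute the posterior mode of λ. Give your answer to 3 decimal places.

The Exponential(rate=λ) likelihood is ∝ λ^n e^(−λΣtᵢ). Here n = 6 and Σtᵢ = 4.5 + 2.6 + 3.1 + 3.5 + 11.1 + 11.6 = 36.4.
Posterior ∝ λ^2e^(−11λ) · λ^6e^(−36.4λ) = λ^8e^(−47.4λ), i.e. Gamma(9, 47.4).
Mode = (a−1)/b = 8/47.4 ≈ 0.169.

λ̂_MAP = 0.169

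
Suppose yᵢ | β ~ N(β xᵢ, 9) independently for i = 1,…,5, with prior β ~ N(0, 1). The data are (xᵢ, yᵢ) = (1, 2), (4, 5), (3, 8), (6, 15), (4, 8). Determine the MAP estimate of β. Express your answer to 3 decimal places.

log p(β | y) = −Σ(yᵢ − βxᵢ)²/(2·9) − β²/(2·1) + const.
Setting the derivative to zero: Σxᵢ(yᵢ − βxᵢ)/9 − β/1 = 0, so β = Σxᵢyᵢ / (Σxᵢ² + σ²/τ²).
Σxᵢyᵢ = 1·2 + 4·5 + 3·8 + 6·15 + 4·8 = 168; Σxᵢ² = 78; σ²/τ² = 9.
β̂_MAP = 168 / (78 + 9) = 168/87 ≈ 1.931.

β̂_MAP = 1.931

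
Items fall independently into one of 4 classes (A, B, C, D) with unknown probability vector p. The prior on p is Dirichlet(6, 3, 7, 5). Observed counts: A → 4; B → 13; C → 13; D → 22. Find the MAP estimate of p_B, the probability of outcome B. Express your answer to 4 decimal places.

MAP estimate of p_B = 0.2174

The posterior is Dirichlet(αᵢ + nᵢ) = Dirichlet(10, 16, 20, 27).
For a Dirichlet(a₁,…,a_K) with all aᵢ > 1, the mode has j-th component (aⱼ − 1)/(Σaᵢ − K).
Here Σaᵢ = 73 and K = 4, so p_B = (16 − 1)/(73 − 4) = 15/69 ≈ 0.2174.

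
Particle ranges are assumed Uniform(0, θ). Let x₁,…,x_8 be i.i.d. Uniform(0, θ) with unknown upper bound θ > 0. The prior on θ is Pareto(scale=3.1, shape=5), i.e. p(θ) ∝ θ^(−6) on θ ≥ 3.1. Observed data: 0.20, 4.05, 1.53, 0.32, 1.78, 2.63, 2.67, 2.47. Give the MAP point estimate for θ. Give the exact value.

The Uniform(0, θ) likelihood is θ^(−n) for θ ≥ max(xᵢ), zero otherwise. Here max(xᵢ) = 4.05.
Posterior ∝ θ^(−6) · θ^(−8) = θ^(−14) on θ ≥ max(3.1, 4.05) = 4.05.
This density is strictly decreasing in θ, so the posterior mode lies at the lower boundary of the support.

θ̂_MAP = 4.05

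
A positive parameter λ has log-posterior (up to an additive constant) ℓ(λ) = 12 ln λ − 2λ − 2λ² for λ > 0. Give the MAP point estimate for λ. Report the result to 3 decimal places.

λ̂_MAP = 1.500

ℓ'(λ) = 12/λ − 2 − 4λ. Setting this to zero and multiplying by λ: 4λ² + 2λ − 12 = 0.
λ = (−2 + √(2² + 4·4·12)) / (2·4) = (−2 + √196) / 8 = (−2 + 14)/8 = 3/2.
ℓ''(λ) = −12/λ² − 4 < 0, confirming a maximum.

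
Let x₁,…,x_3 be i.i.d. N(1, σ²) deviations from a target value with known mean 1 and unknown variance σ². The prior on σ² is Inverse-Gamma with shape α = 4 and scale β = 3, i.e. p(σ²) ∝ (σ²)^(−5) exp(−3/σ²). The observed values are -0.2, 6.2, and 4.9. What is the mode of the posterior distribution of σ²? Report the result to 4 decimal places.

σ̂²_MAP = 3.8223

Sum of squared deviations about the known mean: SS = (-0.2−1)² + (6.2−1)² + (4.9−1)² = 43.69.
The Normal likelihood contributes (σ²)^(−n/2) exp(−SS/(2σ²)), so the posterior is Inverse-Gamma(α + n/2, β + SS/2) = Inverse-Gamma(5.5, 24.845).
The mode of Inverse-Gamma(a, b) is b/(a+1) = 24.845/6.5 ≈ 3.8223.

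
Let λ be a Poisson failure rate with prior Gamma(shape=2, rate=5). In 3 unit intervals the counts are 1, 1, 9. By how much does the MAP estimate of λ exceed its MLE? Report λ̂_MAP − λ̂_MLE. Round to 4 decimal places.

MAP − MLE = -2.1667

Σxᵢ = 11. Posterior is Gamma(13, 8); MAP = (13−1)/8 = 12/8 ≈ 1.50000.
MLE = x̄ = 11/3 ≈ 3.66667.
Difference = 12/8 − 11/3 = -13/6 ≈ -2.1667.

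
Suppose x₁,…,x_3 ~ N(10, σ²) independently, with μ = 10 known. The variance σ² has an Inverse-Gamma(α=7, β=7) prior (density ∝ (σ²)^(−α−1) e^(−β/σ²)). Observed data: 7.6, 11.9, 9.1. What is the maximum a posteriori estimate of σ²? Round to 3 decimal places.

Sum of squared deviations about the known mean: SS = (7.6−10)² + (11.9−10)² + (9.1−10)² = 10.18.
The Normal likelihood contributes (σ²)^(−n/2) exp(−SS/(2σ²)), so the posterior is Inverse-Gamma(α + n/2, β + SS/2) = Inverse-Gamma(8.5, 12.09).
The mode of Inverse-Gamma(a, b) is b/(a+1) = 12.09/9.5 ≈ 1.273.

σ̂²_MAP = 1.273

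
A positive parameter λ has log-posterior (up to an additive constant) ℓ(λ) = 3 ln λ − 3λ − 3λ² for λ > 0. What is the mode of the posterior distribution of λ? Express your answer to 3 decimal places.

λ̂_MAP = 0.500

ℓ'(λ) = 3/λ − 3 − 6λ. Setting this to zero and multiplying by λ: 6λ² + 3λ − 3 = 0.
λ = (−3 + √(3² + 4·6·3)) / (2·6) = (−3 + √81) / 12 = (−3 + 9)/12 = 1/2.
ℓ''(λ) = −3/λ² − 6 < 0, confirming a maximum.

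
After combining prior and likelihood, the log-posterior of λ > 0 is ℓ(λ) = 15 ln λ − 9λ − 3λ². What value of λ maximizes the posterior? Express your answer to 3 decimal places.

λ̂_MAP = 1.000

ℓ'(λ) = 15/λ − 9 − 6λ. Setting this to zero and multiplying by λ: 6λ² + 9λ − 15 = 0.
λ = (−9 + √(9² + 4·6·15)) / (2·6) = (−9 + √441) / 12 = (−9 + 21)/12 = 1.
ℓ''(λ) = −15/λ² − 6 < 0, confirming a maximum.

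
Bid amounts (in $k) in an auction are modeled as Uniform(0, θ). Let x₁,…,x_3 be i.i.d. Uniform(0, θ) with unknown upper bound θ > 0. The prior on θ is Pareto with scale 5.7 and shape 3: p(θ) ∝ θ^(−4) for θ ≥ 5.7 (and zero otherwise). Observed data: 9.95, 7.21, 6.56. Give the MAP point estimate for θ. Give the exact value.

θ̂_MAP = 9.95

The Uniform(0, θ) likelihood is θ^(−n) for θ ≥ max(xᵢ), zero otherwise. Here max(xᵢ) = 9.95.
Posterior ∝ θ^(−4) · θ^(−3) = θ^(−7) on θ ≥ max(5.7, 9.95) = 9.95.
This density is strictly decreasing in θ, so the posterior mode lies at the lower boundary of the support.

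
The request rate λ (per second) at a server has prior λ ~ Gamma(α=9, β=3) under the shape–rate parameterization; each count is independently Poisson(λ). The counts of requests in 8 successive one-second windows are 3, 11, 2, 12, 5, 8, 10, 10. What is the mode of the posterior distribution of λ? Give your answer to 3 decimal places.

Σxᵢ = 3+11+2+12+5+8+10+10 = 61, with n = 8.
Posterior ∝ λ^8e^(−3λ) · λ^61e^(−8λ) = λ^69e^(−11λ), i.e. Gamma(shape=70, rate=11).
The mode of a Gamma(a, b) with a ≥ 1 (shape–rate) is (a−1)/b = 69/11 ≈ 6.273.

λ̂_MAP = 6.273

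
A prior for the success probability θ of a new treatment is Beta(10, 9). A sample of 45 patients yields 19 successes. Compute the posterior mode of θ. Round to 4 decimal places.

θ̂_MAP = 0.4516

Prior: Beta(10, 9).
Data: 19 successes in 45 trials. The binomial likelihood contributes θ^19(1−θ)^26, so the posterior is Beta(10+19, 9+26) = Beta(29, 35).
For Beta(a, b) with a, b > 1 the mode is (a−1)/(a+b−2) = 28/62 ≈ 0.4516.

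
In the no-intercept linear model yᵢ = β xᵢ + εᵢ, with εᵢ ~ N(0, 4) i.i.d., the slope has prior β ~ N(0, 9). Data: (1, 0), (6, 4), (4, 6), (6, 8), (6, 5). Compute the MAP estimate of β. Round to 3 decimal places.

log p(β | y) = −Σ(yᵢ − βxᵢ)²/(2·4) − β²/(2·9) + const.
Setting the derivative to zero: Σxᵢ(yᵢ − βxᵢ)/4 − β/9 = 0, so β = Σxᵢyᵢ / (Σxᵢ² + σ²/τ²).
Σxᵢyᵢ = 1·0 + 6·4 + 4·6 + 6·8 + 6·5 = 126; Σxᵢ² = 125; σ²/τ² = 4/9.
β̂_MAP = 126 / (125 + 4/9) = 126/(1129/9) = 1134/1129 ≈ 1.004.

β̂_MAP = 1.004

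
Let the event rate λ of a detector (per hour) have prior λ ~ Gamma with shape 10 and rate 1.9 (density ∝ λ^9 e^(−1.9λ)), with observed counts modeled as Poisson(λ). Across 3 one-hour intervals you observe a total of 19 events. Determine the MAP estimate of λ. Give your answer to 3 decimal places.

λ̂_MAP = 5.714

Σxᵢ = 19, n = 3.
Posterior ∝ λ^9e^(−1.9λ) · λ^19e^(−3λ) = λ^28e^(−4.9λ), i.e. Gamma(shape=29, rate=4.9).
The mode of a Gamma(a, b) with a ≥ 1 (shape–rate) is (a−1)/b = 28/4.9 ≈ 5.714.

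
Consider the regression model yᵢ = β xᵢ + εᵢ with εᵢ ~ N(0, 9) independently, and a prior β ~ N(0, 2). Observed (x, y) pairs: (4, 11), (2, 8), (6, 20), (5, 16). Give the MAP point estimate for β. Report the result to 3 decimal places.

log p(β | y) = −Σ(yᵢ − βxᵢ)²/(2·9) − β²/(2·2) + const.
Setting the derivative to zero: Σxᵢ(yᵢ − βxᵢ)/9 − β/2 = 0, so β = Σxᵢyᵢ / (Σxᵢ² + σ²/τ²).
Σxᵢyᵢ = 4·11 + 2·8 + 6·20 + 5·16 = 260; Σxᵢ² = 81; σ²/τ² = 4.5.
β̂_MAP = 260 / (81 + 4.5) = 260/85.5 ≈ 3.041.

β̂_MAP = 3.041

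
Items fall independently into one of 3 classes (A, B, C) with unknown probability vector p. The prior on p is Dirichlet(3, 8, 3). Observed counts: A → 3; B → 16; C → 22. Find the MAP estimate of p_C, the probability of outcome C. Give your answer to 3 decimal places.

MAP estimate of p_C = 0.462

The posterior is Dirichlet(αᵢ + nᵢ) = Dirichlet(6, 24, 25).
For a Dirichlet(a₁,…,a_K) with all aᵢ > 1, the mode has j-th component (aⱼ − 1)/(Σaᵢ − K).
Here Σaᵢ = 55 and K = 3, so p_C = (25 − 1)/(55 − 3) = 24/52 ≈ 0.462.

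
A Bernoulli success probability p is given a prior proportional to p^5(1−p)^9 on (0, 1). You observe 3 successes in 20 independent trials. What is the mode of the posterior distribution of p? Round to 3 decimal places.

p̂_MAP = 0.235

The prior density ∝ p^5(1−p)^9 is the kernel of Beta(6, 10).
Data: 3 successes in 20 trials. The binomial likelihood contributes p^3(1−p)^17, so the posterior is Beta(6+3, 10+17) = Beta(9, 27).
For Beta(a, b) with a, b > 1 the mode is (a−1)/(a+b−2) = 8/34 ≈ 0.235.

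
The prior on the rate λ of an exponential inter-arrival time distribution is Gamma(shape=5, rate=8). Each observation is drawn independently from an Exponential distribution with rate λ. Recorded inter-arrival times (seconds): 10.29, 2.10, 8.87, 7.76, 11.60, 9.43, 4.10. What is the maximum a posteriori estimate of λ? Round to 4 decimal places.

λ̂_MAP = 0.1770

The Exponential(rate=λ) likelihood is ∝ λ^n e^(−λΣtᵢ). Here n = 7 and Σtᵢ = 10.29 + 2.10 + 8.87 + 7.76 + 11.60 + 9.43 + 4.10 = 54.15.
Posterior ∝ λ^4e^(−8λ) · λ^7e^(−54.15λ) = λ^11e^(−62.15λ), i.e. Gamma(12, 62.15).
Mode = (a−1)/b = 11/62.15 ≈ 0.1770.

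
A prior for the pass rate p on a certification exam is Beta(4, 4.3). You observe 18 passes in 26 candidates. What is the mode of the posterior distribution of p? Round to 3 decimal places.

Prior: Beta(4, 4.3).
Data: 18 successes in 26 trials. The binomial likelihood contributes p^18(1−p)^8, so the posterior is Beta(4+18, 4.3+8) = Beta(22, 12.3).
For Beta(a, b) with a, b > 1 the mode is (a−1)/(a+b−2) = 21/32.3 ≈ 0.650.

p̂_MAP = 0.650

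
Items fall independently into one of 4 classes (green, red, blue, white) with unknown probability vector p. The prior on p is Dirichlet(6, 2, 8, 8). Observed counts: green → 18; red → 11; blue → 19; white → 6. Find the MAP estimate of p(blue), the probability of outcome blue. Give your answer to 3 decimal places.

MAP estimate of p(blue) = 0.351

The posterior is Dirichlet(αᵢ + nᵢ) = Dirichlet(24, 13, 27, 14).
For a Dirichlet(a₁,…,a_K) with all aᵢ > 1, the mode has j-th component (aⱼ − 1)/(Σaᵢ − K).
Here Σaᵢ = 78 and K = 4, so p(blue) = (27 − 1)/(78 − 4) = 26/74 ≈ 0.351.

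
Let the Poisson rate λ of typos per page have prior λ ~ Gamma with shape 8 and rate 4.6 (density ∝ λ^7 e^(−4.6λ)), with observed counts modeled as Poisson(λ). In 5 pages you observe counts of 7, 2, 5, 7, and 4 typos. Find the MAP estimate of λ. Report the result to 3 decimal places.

Σxᵢ = 7+2+5+7+4 = 25, with n = 5.
Posterior ∝ λ^7e^(−4.6λ) · λ^25e^(−5λ) = λ^32e^(−9.6λ), i.e. Gamma(shape=33, rate=9.6).
The mode of a Gamma(a, b) with a ≥ 1 (shape–rate) is (a−1)/b = 32/9.6 ≈ 3.333.

λ̂_MAP = 3.333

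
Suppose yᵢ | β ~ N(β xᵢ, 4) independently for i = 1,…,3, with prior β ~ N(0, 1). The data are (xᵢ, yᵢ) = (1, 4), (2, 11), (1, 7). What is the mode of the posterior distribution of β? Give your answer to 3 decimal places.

β̂_MAP = 3.300

log p(β | y) = −Σ(yᵢ − βxᵢ)²/(2·4) − β²/(2·1) + const.
Setting the derivative to zero: Σxᵢ(yᵢ − βxᵢ)/4 − β/1 = 0, so β = Σxᵢyᵢ / (Σxᵢ² + σ²/τ²).
Σxᵢyᵢ = 1·4 + 2·11 + 1·7 = 33; Σxᵢ² = 6; σ²/τ² = 4.
β̂_MAP = 33 / (6 + 4) = 33/10 ≈ 3.300.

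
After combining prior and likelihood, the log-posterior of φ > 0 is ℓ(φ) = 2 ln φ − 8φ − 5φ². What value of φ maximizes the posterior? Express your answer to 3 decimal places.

φ̂_MAP = 0.200

ℓ'(φ) = 2/φ − 8 − 10φ. Setting this to zero and multiplying by φ: 10φ² + 8φ − 2 = 0.
φ = (−8 + √(8² + 4·10·2)) / (2·10) = (−8 + √144) / 20 = (−8 + 12)/20 = 1/5.
ℓ''(φ) = −2/φ² − 10 < 0, confirming a maximum.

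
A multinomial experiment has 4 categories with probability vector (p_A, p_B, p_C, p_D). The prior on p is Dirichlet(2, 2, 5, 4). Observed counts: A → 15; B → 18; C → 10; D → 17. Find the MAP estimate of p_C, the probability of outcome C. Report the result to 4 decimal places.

MAP estimate of p_C = 0.2029

The posterior is Dirichlet(αᵢ + nᵢ) = Dirichlet(17, 20, 15, 21).
For a Dirichlet(a₁,…,a_K) with all aᵢ > 1, the mode has j-th component (aⱼ − 1)/(Σaᵢ − K).
Here Σaᵢ = 73 and K = 4, so p_C = (15 − 1)/(73 − 4) = 14/69 ≈ 0.2029.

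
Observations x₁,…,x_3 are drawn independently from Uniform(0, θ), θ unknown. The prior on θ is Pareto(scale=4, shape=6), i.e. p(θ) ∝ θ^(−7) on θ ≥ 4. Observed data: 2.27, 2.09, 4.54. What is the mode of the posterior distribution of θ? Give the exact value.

The Uniform(0, θ) likelihood is θ^(−n) for θ ≥ max(xᵢ), zero otherwise. Here max(xᵢ) = 4.54.
Posterior ∝ θ^(−7) · θ^(−3) = θ^(−10) on θ ≥ max(4, 4.54) = 4.54.
This density is strictly decreasing in θ, so the posterior mode lies at the lower boundary of the support.

θ̂_MAP = 4.54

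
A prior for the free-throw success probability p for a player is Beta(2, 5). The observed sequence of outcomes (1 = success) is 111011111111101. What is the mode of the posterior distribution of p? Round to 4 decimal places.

p̂_MAP = 0.7000

Prior: Beta(2, 5).
Data: 13 successes in 15 trials (from the sequence). The binomial likelihood contributes p^13(1−p)^2, so the posterior is Beta(2+13, 5+2) = Beta(15, 7).
For Beta(a, b) with a, b > 1 the mode is (a−1)/(a+b−2) = 14/20 ≈ 0.7000.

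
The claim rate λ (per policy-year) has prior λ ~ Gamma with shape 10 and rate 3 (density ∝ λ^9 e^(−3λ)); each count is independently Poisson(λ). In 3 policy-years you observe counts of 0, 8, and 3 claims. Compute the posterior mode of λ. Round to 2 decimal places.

Σxᵢ = 0+8+3 = 11, with n = 3.
Posterior ∝ λ^9e^(−3λ) · λ^11e^(−3λ) = λ^20e^(−6λ), i.e. Gamma(shape=21, rate=6).
The mode of a Gamma(a, b) with a ≥ 1 (shape–rate) is (a−1)/b = 20/6 ≈ 3.33.

λ̂_MAP = 3.33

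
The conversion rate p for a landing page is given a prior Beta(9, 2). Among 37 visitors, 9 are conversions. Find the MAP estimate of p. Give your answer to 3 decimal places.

Prior: Beta(9, 2).
Data: 9 successes in 37 trials. The binomial likelihood contributes p^9(1−p)^28, so the posterior is Beta(9+9, 2+28) = Beta(18, 30).
For Beta(a, b) with a, b > 1 the mode is (a−1)/(a+b−2) = 17/46 ≈ 0.370.

p̂_MAP = 0.370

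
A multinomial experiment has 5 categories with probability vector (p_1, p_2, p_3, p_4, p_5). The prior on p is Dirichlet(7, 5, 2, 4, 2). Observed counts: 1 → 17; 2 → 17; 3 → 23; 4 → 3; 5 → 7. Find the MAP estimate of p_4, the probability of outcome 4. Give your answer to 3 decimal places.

The posterior is Dirichlet(αᵢ + nᵢ) = Dirichlet(24, 22, 25, 7, 9).
For a Dirichlet(a₁,…,a_K) with all aᵢ > 1, the mode has j-th component (aⱼ − 1)/(Σaᵢ − K).
Here Σaᵢ = 87 and K = 5, so p_4 = (7 − 1)/(87 − 5) = 6/82 ≈ 0.073.

MAP estimate: 0.073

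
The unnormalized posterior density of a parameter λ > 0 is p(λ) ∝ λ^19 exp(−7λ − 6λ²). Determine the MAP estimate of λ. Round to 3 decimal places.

ℓ'(λ) = 19/λ − 7 − 12λ. Setting this to zero and multiplying by λ: 12λ² + 7λ − 19 = 0.
λ = (−7 + √(7² + 4·12·19)) / (2·12) = (−7 + √961) / 24 = (−7 + 31)/24 = 1.
ℓ''(λ) = −19/λ² − 12 < 0, confirming a maximum.

λ̂_MAP = 1.000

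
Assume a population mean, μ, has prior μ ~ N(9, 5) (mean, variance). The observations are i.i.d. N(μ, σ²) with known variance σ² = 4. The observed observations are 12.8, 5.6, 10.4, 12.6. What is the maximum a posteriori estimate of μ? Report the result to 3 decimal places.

n = 4; x̄ = (12.8 + 5.6 + 10.4 + 12.6)/4 = 41.4/4 = 10.35.
For a Normal prior and Normal likelihood with known variance, the posterior is Normal; its mode equals its mean, the precision-weighted average.
Prior precision 1/σ₀² = 1/5 = 0.2; data precision n/σ² = 4/4 = 1.
μ̂ = (0.2·9 + 1·10.35) / (0.2 + 1) = 12.15/1.2 = 10.125.

μ̂_MAP = 10.125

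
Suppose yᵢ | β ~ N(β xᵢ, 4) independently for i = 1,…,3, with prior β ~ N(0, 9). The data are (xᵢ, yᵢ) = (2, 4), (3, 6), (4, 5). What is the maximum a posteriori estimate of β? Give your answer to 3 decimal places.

β̂_MAP = 1.562

log p(β | y) = −Σ(yᵢ − βxᵢ)²/(2·4) − β²/(2·9) + const.
Setting the derivative to zero: Σxᵢ(yᵢ − βxᵢ)/4 − β/9 = 0, so β = Σxᵢyᵢ / (Σxᵢ² + σ²/τ²).
Σxᵢyᵢ = 2·4 + 3·6 + 4·5 = 46; Σxᵢ² = 29; σ²/τ² = 4/9.
β̂_MAP = 46 / (29 + 4/9) = 46/(265/9) = 414/265 ≈ 1.562.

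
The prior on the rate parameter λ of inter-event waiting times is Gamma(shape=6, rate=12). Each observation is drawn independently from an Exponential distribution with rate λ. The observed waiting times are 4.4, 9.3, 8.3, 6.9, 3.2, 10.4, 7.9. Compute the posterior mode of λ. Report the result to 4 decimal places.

λ̂_MAP = 0.1923

The Exponential(rate=λ) likelihood is ∝ λ^n e^(−λΣtᵢ). Here n = 7 and Σtᵢ = 4.4 + 9.3 + 8.3 + 6.9 + 3.2 + 10.4 + 7.9 = 50.4.
Posterior ∝ λ^5e^(−12λ) · λ^7e^(−50.4λ) = λ^12e^(−62.4λ), i.e. Gamma(13, 62.4).
Mode = (a−1)/b = 12/62.4 ≈ 0.1923.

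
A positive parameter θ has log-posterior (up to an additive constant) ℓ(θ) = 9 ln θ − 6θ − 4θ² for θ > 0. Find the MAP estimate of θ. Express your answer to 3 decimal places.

ℓ'(θ) = 9/θ − 6 − 8θ. Setting this to zero and multiplying by θ: 8θ² + 6θ − 9 = 0.
θ = (−6 + √(6² + 4·8·9)) / (2·8) = (−6 + √324) / 16 = (−6 + 18)/16 = 3/4.
ℓ''(θ) = −9/θ² − 8 < 0, confirming a maximum.

θ̂_MAP = 0.750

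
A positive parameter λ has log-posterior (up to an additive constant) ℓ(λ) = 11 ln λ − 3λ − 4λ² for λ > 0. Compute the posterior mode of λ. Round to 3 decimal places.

λ̂_MAP = 1.000

ℓ'(λ) = 11/λ − 3 − 8λ. Setting this to zero and multiplying by λ: 8λ² + 3λ − 11 = 0.
λ = (−3 + √(3² + 4·8·11)) / (2·8) = (−3 + √361) / 16 = (−3 + 19)/16 = 1.
ℓ''(λ) = −11/λ² − 8 < 0, confirming a maximum.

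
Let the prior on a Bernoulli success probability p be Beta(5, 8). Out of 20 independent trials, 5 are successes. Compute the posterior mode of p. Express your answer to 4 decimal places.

p̂_MAP = 0.2903

Prior: Beta(5, 8).
Data: 5 successes in 20 trials. The binomial likelihood contributes p^5(1−p)^15, so the posterior is Beta(5+5, 8+15) = Beta(10, 23).
For Beta(a, b) with a, b > 1 the mode is (a−1)/(a+b−2) = 9/31 ≈ 0.2903.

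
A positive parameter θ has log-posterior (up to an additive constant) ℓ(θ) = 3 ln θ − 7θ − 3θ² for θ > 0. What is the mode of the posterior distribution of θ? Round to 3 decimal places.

ℓ'(θ) = 3/θ − 7 − 6θ. Setting this to zero and multiplying by θ: 6θ² + 7θ − 3 = 0.
θ = (−7 + √(7² + 4·6·3)) / (2·6) = (−7 + √121) / 12 = (−7 + 11)/12 = 1/3.
ℓ''(θ) = −3/θ² − 6 < 0, confirming a maximum.

θ̂_MAP = 0.333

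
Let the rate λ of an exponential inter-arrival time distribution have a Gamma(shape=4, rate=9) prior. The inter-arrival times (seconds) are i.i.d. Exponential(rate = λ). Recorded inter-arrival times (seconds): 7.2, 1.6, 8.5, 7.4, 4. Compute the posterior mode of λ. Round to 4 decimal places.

λ̂_MAP = 0.2122

The Exponential(rate=λ) likelihood is ∝ λ^n e^(−λΣtᵢ). Here n = 5 and Σtᵢ = 7.2 + 1.6 + 8.5 + 7.4 + 4 = 28.7.
Posterior ∝ λ^3e^(−9λ) · λ^5e^(−28.7λ) = λ^8e^(−37.7λ), i.e. Gamma(9, 37.7).
Mode = (a−1)/b = 8/37.7 ≈ 0.2122.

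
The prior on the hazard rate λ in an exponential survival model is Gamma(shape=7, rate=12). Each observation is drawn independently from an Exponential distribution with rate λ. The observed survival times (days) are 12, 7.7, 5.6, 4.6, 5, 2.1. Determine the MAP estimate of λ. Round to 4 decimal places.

The Exponential(rate=λ) likelihood is ∝ λ^n e^(−λΣtᵢ). Here n = 6 and Σtᵢ = 12 + 7.7 + 5.6 + 4.6 + 5 + 2.1 = 37.
Posterior ∝ λ^6e^(−12λ) · λ^6e^(−37λ) = λ^12e^(−49λ), i.e. Gamma(13, 49).
Mode = (a−1)/b = 12/49 ≈ 0.2449.

λ̂_MAP = 0.2449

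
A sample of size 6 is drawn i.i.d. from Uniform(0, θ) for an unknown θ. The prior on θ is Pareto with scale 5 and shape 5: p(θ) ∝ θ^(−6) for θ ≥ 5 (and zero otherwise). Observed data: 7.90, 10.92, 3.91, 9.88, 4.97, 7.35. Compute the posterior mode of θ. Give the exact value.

The Uniform(0, θ) likelihood is θ^(−n) for θ ≥ max(xᵢ), zero otherwise. Here max(xᵢ) = 10.92.
Posterior ∝ θ^(−6) · θ^(−6) = θ^(−12) on θ ≥ max(5, 10.92) = 10.92.
This density is strictly decreasing in θ, so the posterior mode lies at the lower boundary of the support.

θ̂_MAP = 10.92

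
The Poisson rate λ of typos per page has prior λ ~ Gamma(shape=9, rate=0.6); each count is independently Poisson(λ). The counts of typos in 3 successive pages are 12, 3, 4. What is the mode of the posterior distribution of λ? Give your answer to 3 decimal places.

λ̂_MAP = 7.500

Σxᵢ = 12+3+4 = 19, with n = 3.
Posterior ∝ λ^8e^(−0.6λ) · λ^19e^(−3λ) = λ^27e^(−3.6λ), i.e. Gamma(shape=28, rate=3.6).
The mode of a Gamma(a, b) with a ≥ 1 (shape–rate) is (a−1)/b = 27/3.6 ≈ 7.500.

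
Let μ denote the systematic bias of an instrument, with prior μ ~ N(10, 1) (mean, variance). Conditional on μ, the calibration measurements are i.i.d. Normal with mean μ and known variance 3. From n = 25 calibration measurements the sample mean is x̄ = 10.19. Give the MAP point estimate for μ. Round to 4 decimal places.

n = 25, x̄ = 10.19.
For a Normal prior and Normal likelihood with known variance, the posterior is Normal; its mode equals its mean, the precision-weighted average.
Prior precision 1/σ₀² = 1/1 = 1; data precision n/σ² = 25/3.
μ̂ = (1·10 + (25/3)·10.19) / (1 + 25/3) = (1139/12)/(28/3) = 1139/112 ≈ 10.1696.

μ̂_MAP = 10.1696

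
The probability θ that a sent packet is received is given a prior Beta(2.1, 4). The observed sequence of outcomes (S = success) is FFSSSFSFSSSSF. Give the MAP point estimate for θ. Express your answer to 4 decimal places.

θ̂_MAP = 0.5322

Prior: Beta(2.1, 4).
Data: 8 successes in 13 trials (from the sequence). The binomial likelihood contributes θ^8(1−θ)^5, so the posterior is Beta(2.1+8, 4+5) = Beta(10.1, 9).
For Beta(a, b) with a, b > 1 the mode is (a−1)/(a+b−2) = 9.1/17.1 ≈ 0.5322.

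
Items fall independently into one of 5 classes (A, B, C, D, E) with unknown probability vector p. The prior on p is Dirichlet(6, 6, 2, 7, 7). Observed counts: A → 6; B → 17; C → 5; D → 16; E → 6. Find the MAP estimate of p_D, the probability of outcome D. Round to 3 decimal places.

MAP estimate of p_D = 0.301

The posterior is Dirichlet(αᵢ + nᵢ) = Dirichlet(12, 23, 7, 23, 13).
For a Dirichlet(a₁,…,a_K) with all aᵢ > 1, the mode has j-th component (aⱼ − 1)/(Σaᵢ − K).
Here Σaᵢ = 78 and K = 5, so p_D = (23 − 1)/(78 − 5) = 22/73 ≈ 0.301.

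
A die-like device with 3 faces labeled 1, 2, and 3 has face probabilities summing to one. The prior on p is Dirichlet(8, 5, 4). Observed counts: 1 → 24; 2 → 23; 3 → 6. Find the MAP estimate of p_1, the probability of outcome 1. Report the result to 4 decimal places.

The posterior is Dirichlet(αᵢ + nᵢ) = Dirichlet(32, 28, 10).
For a Dirichlet(a₁,…,a_K) with all aᵢ > 1, the mode has j-th component (aⱼ − 1)/(Σaᵢ − K).
Here Σaᵢ = 70 and K = 3, so p_1 = (32 − 1)/(70 − 3) = 31/67 ≈ 0.4627.

MAP estimate: 0.4627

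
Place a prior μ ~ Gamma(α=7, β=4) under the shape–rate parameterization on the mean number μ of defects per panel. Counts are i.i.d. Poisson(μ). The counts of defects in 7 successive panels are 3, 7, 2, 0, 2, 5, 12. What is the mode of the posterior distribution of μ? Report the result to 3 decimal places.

Σxᵢ = 3+7+2+0+2+5+12 = 31, with n = 7.
Posterior ∝ μ^6e^(−4μ) · μ^31e^(−7μ) = μ^37e^(−11μ), i.e. Gamma(shape=38, rate=11).
The mode of a Gamma(a, b) with a ≥ 1 (shape–rate) is (a−1)/b = 37/11 ≈ 3.364.

μ̂_MAP = 3.364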